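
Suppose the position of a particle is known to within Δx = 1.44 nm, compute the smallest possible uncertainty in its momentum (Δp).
3.662 × 10^-26 kg·m/s

Using the Heisenberg uncertainty principle:
ΔxΔp ≥ ℏ/2

The minimum uncertainty in momentum is:
Δp_min = ℏ/(2Δx)
Δp_min = (1.055e-34 J·s) / (2 × 1.440e-09 m)
Δp_min = 3.662e-26 kg·m/s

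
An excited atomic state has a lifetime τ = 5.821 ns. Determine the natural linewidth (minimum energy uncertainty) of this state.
56.538 neV

Using the energy-time uncertainty principle:
ΔEΔt ≥ ℏ/2

The lifetime τ represents the time uncertainty Δt.
The natural linewidth (minimum energy uncertainty) is:

ΔE = ℏ/(2τ)
ΔE = (1.055e-34 J·s) / (2 × 5.821e-09 s)
ΔE = 9.058e-27 J = 56.538 neV

This natural linewidth limits the precision of spectroscopic measurements.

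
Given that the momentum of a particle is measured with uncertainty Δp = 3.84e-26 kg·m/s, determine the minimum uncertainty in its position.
1.373 nm

Using the Heisenberg uncertainty principle:
ΔxΔp ≥ ℏ/2

The minimum uncertainty in position is:
Δx_min = ℏ/(2Δp)
Δx_min = (1.055e-34 J·s) / (2 × 3.840e-26 kg·m/s)
Δx_min = 1.373e-09 m = 1.373 nm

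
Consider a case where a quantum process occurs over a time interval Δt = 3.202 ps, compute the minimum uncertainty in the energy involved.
102.781 μeV

Using the energy-time uncertainty principle:
ΔEΔt ≥ ℏ/2

The minimum uncertainty in energy is:
ΔE_min = ℏ/(2Δt)
ΔE_min = (1.055e-34 J·s) / (2 × 3.202e-12 s)
ΔE_min = 1.647e-23 J = 102.781 μeV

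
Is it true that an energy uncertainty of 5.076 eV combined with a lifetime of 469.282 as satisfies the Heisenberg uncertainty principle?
Yes, it satisfies the uncertainty relation.

Calculate the product ΔEΔt:
ΔE = 5.076 eV = 8.133e-19 J
ΔEΔt = (8.133e-19 J) × (4.693e-16 s)
ΔEΔt = 3.817e-34 J·s

Compare to the minimum allowed value ℏ/2:
ℏ/2 = 5.273e-35 J·s

Since ΔEΔt = 3.817e-34 J·s ≥ 5.273e-35 J·s = ℏ/2,
this satisfies the uncertainty relation.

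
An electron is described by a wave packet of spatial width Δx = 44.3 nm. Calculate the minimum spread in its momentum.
1.190 × 10^-27 kg·m/s

For a wave packet, the spatial width Δx and momentum spread Δp are related by the uncertainty principle:
ΔxΔp ≥ ℏ/2

The minimum momentum spread is:
Δp_min = ℏ/(2Δx)
Δp_min = (1.055e-34 J·s) / (2 × 4.430e-08 m)
Δp_min = 1.190e-27 kg·m/s

A wave packet cannot have both a well-defined position and well-defined momentum.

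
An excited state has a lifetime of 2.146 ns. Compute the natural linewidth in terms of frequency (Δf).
37.082 MHz

Using the energy-time uncertainty principle and E = hf:
ΔEΔt ≥ ℏ/2
hΔf·Δt ≥ ℏ/2

The minimum frequency uncertainty is:
Δf = ℏ/(2hτ) = 1/(4πτ)
Δf = 1/(4π × 2.146e-09 s)
Δf = 3.708e+07 Hz = 37.082 MHz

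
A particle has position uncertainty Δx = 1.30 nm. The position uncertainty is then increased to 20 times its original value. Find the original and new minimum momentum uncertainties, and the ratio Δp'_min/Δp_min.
Original Δp_min = 4.056 × 10^-26 kg·m/s; new Δp'_min = 2.028 × 10^-27 kg·m/s; ratio Δp'_min/Δp_min = 1/20.

From the uncertainty principle ΔxΔp ≥ ℏ/2, the minimum momentum uncertainty is Δp_min = ℏ/(2Δx).

Original (Δx = 1.30 nm = 1.300e-09 m):
Δp_min = (1.055e-34 J·s)/(2 × 1.300e-09 m) = 4.056e-26 kg·m/s

When Δx → 20Δx:
Δp'_min = ℏ/(2 × 20Δx) = (1/20) × ℏ/(2Δx) = (1/20) × Δp_min
Δp'_min = 1/20 × 4.056e-26 kg·m/s = 2.028e-27 kg·m/s

Since Δp_min ∝ 1/Δx, when Δx is increased to 20 times its original value, Δp_min decreases to 1/20 of its original value.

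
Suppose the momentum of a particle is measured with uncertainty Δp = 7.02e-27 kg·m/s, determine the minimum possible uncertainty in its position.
7.511 nm

Using the Heisenberg uncertainty principle:
ΔxΔp ≥ ℏ/2

The minimum uncertainty in position is:
Δx_min = ℏ/(2Δp)
Δx_min = (1.055e-34 J·s) / (2 × 7.020e-27 kg·m/s)
Δx_min = 7.511e-09 m = 7.511 nm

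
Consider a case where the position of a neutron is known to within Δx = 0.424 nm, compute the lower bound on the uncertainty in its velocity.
74.248 m/s

Using the Heisenberg uncertainty principle and Δp = mΔv:
ΔxΔp ≥ ℏ/2
Δx(mΔv) ≥ ℏ/2

The minimum uncertainty in velocity is:
Δv_min = ℏ/(2mΔx)
Δv_min = (1.055e-34 J·s) / (2 × 1.675e-27 kg × 4.240e-10 m)
Δv_min = 7.425e+01 m/s = 74.248 m/s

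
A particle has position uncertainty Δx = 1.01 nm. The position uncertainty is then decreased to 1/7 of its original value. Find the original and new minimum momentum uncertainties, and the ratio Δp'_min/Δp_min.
Original Δp_min = 5.221 × 10^-26 kg·m/s; new Δp'_min = 3.654 × 10^-25 kg·m/s; ratio Δp'_min/Δp_min = 7.

From the uncertainty principle ΔxΔp ≥ ℏ/2, the minimum momentum uncertainty is Δp_min = ℏ/(2Δx).

Original (Δx = 1.01 nm = 1.010e-09 m):
Δp_min = (1.055e-34 J·s)/(2 × 1.010e-09 m) = 5.221e-26 kg·m/s

When Δx → (1/7)Δx:
Δp'_min = ℏ/(2 × (1/7)Δx) = 7 × ℏ/(2Δx) = 7 × Δp_min
Δp'_min = 7 × 5.221e-26 kg·m/s = 3.654e-25 kg·m/s

Since Δp_min ∝ 1/Δx, when Δx is decreased to 1/7 of its original value, Δp_min increases to 7 times its original value.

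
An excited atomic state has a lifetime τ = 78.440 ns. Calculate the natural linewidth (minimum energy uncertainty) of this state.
4.196 neV

Using the energy-time uncertainty principle:
ΔEΔt ≥ ℏ/2

The lifetime τ represents the time uncertainty Δt.
The natural linewidth (minimum energy uncertainty) is:

ΔE = ℏ/(2τ)
ΔE = (1.055e-34 J·s) / (2 × 7.844e-08 s)
ΔE = 6.722e-28 J = 4.196 neV

This natural linewidth limits the precision of spectroscopic measurements.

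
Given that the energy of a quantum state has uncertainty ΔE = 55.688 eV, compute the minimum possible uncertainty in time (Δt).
5.910 as

Using the energy-time uncertainty principle:
ΔEΔt ≥ ℏ/2

The minimum uncertainty in time is:
Δt_min = ℏ/(2ΔE)
Δt_min = (1.055e-34 J·s) / (2 × 8.922e-18 J)
Δt_min = 5.910e-18 s = 5.910 as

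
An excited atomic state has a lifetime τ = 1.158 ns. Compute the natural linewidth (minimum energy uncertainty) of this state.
284.202 neV

Using the energy-time uncertainty principle:
ΔEΔt ≥ ℏ/2

The lifetime τ represents the time uncertainty Δt.
The natural linewidth (minimum energy uncertainty) is:

ΔE = ℏ/(2τ)
ΔE = (1.055e-34 J·s) / (2 × 1.158e-09 s)
ΔE = 4.553e-26 J = 284.202 neV

This natural linewidth limits the precision of spectroscopic measurements.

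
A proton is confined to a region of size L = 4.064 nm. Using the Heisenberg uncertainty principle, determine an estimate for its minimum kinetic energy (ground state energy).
314.085 neV

Using the uncertainty principle to estimate ground state energy:

1. The position uncertainty is approximately the confinement size:
   Δx ≈ L = 4.064e-09 m

2. From ΔxΔp ≥ ℏ/2, the minimum momentum uncertainty is:
   Δp ≈ ℏ/(2L) = 1.297e-26 kg·m/s

3. The kinetic energy is approximately:
   KE ≈ (Δp)²/(2m) = (1.297e-26)²/(2 × 1.673e-27 kg)
   KE ≈ 5.032e-26 J = 314.085 neV

This is an order-of-magnitude estimate of the ground state energy.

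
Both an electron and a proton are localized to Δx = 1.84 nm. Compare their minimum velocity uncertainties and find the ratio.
The electron has the larger minimum velocity uncertainty, by a ratio of 1836.2.

For both particles, Δp_min = ℏ/(2Δx) = 2.866e-26 kg·m/s (same for both).

The velocity uncertainty is Δv = Δp/m:
- electron: Δv = 2.866e-26 / 9.109e-31 = 3.146e+04 m/s = 31.459 km/s
- proton: Δv = 2.866e-26 / 1.673e-27 = 1.713e+01 m/s = 17.133 m/s

Ratio: 3.146e+04 / 1.713e+01 = 1836.2

The lighter particle has larger velocity uncertainty because Δv ∝ 1/m.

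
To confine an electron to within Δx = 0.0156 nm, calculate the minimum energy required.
39.139 eV

Localizing a particle requires giving it sufficient momentum uncertainty:

1. From uncertainty principle: Δp ≥ ℏ/(2Δx)
   Δp_min = (1.055e-34 J·s) / (2 × 1.560e-11 m)
   Δp_min = 3.380e-24 kg·m/s

2. This momentum uncertainty corresponds to kinetic energy:
   KE ≈ (Δp)²/(2m) = (3.380e-24)²/(2 × 9.109e-31 kg)
   KE = 6.271e-18 J = 39.139 eV

Tighter localization requires more energy.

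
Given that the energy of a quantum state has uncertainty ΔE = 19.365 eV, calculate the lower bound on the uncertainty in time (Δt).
16.995 as

Using the energy-time uncertainty principle:
ΔEΔt ≥ ℏ/2

The minimum uncertainty in time is:
Δt_min = ℏ/(2ΔE)
Δt_min = (1.055e-34 J·s) / (2 × 3.103e-18 J)
Δt_min = 1.699e-17 s = 16.995 as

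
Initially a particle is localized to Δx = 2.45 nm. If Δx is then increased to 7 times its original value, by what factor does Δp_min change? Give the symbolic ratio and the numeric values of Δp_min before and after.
Original Δp_min = 2.152 × 10^-26 kg·m/s; new Δp'_min = 3.075 × 10^-27 kg·m/s; ratio Δp'_min/Δp_min = 1/7.

From the uncertainty principle ΔxΔp ≥ ℏ/2, the minimum momentum uncertainty is Δp_min = ℏ/(2Δx).

Original (Δx = 2.45 nm = 2.450e-09 m):
Δp_min = (1.055e-34 J·s)/(2 × 2.450e-09 m) = 2.152e-26 kg·m/s

When Δx → 7Δx:
Δp'_min = ℏ/(2 × 7Δx) = (1/7) × ℏ/(2Δx) = (1/7) × Δp_min
Δp'_min = 1/7 × 2.152e-26 kg·m/s = 3.075e-27 kg·m/s

Since Δp_min ∝ 1/Δx, when Δx is increased to 7 times its original value, Δp_min decreases to 1/7 of its original value.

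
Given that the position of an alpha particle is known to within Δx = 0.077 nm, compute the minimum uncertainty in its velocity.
103.058 m/s

Using the Heisenberg uncertainty principle and Δp = mΔv:
ΔxΔp ≥ ℏ/2
Δx(mΔv) ≥ ℏ/2

The minimum uncertainty in velocity is:
Δv_min = ℏ/(2mΔx)
Δv_min = (1.055e-34 J·s) / (2 × 6.645e-27 kg × 7.700e-11 m)
Δv_min = 1.031e+02 m/s = 103.058 m/s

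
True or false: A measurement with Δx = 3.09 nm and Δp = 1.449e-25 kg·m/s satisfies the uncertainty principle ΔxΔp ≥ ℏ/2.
Yes, it satisfies the uncertainty principle.

Calculate the product ΔxΔp:
ΔxΔp = (3.090e-09 m) × (1.449e-25 kg·m/s)
ΔxΔp = 4.477e-34 J·s

Compare to the minimum allowed value ℏ/2:
ℏ/2 = 5.273e-35 J·s

Since ΔxΔp = 4.477e-34 J·s ≥ 5.273e-35 J·s = ℏ/2,
the measurement satisfies the uncertainty principle.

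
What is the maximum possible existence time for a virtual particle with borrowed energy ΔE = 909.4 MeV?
3.619 × 10^-25 s

Using the energy-time uncertainty principle:
ΔEΔt ≥ ℏ/2

For a virtual particle borrowing energy ΔE, the maximum lifetime is:
Δt_max = ℏ/(2ΔE)

Converting energy:
ΔE = 909.4 MeV = 1.457e-10 J

Δt_max = (1.055e-34 J·s) / (2 × 1.457e-10 J)
Δt_max = 3.619e-25 s = 3.619 × 10^-25 s

Virtual particles with higher borrowed energy exist for shorter times.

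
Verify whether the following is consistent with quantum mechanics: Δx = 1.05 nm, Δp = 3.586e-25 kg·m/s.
Yes, it satisfies the uncertainty principle.

Calculate the product ΔxΔp:
ΔxΔp = (1.050e-09 m) × (3.586e-25 kg·m/s)
ΔxΔp = 3.765e-34 J·s

Compare to the minimum allowed value ℏ/2:
ℏ/2 = 5.273e-35 J·s

Since ΔxΔp = 3.765e-34 J·s ≥ 5.273e-35 J·s = ℏ/2,
the measurement satisfies the uncertainty principle.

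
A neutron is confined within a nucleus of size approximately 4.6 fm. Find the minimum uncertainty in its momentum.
1.146 × 10^-20 kg·m/s

Using the Heisenberg uncertainty principle:
ΔxΔp ≥ ℏ/2

With Δx ≈ L = 4.600e-15 m (the confinement size):
Δp_min = ℏ/(2Δx)
Δp_min = (1.055e-34 J·s) / (2 × 4.600e-15 m)
Δp_min = 1.146e-20 kg·m/s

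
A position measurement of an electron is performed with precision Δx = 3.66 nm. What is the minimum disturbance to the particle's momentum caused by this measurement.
1.441 × 10^-26 kg·m/s

The uncertainty principle implies that measuring position disturbs momentum:
ΔxΔp ≥ ℏ/2

When we measure position with precision Δx, we necessarily introduce a momentum uncertainty:
Δp ≥ ℏ/(2Δx)
Δp_min = (1.055e-34 J·s) / (2 × 3.660e-09 m)
Δp_min = 1.441e-26 kg·m/s

The more precisely we measure position, the greater the momentum disturbance.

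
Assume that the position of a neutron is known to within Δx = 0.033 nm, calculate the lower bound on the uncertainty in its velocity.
953.973 m/s

Using the Heisenberg uncertainty principle and Δp = mΔv:
ΔxΔp ≥ ℏ/2
Δx(mΔv) ≥ ℏ/2

The minimum uncertainty in velocity is:
Δv_min = ℏ/(2mΔx)
Δv_min = (1.055e-34 J·s) / (2 × 1.675e-27 kg × 3.300e-11 m)
Δv_min = 9.540e+02 m/s = 953.973 m/s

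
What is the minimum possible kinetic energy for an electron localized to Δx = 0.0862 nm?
1.282 eV

Localizing a particle requires giving it sufficient momentum uncertainty:

1. From uncertainty principle: Δp ≥ ℏ/(2Δx)
   Δp_min = (1.055e-34 J·s) / (2 × 8.620e-11 m)
   Δp_min = 6.117e-25 kg·m/s

2. This momentum uncertainty corresponds to kinetic energy:
   KE ≈ (Δp)²/(2m) = (6.117e-25)²/(2 × 9.109e-31 kg)
   KE = 2.054e-19 J = 1.282 eV

Tighter localization requires more energy.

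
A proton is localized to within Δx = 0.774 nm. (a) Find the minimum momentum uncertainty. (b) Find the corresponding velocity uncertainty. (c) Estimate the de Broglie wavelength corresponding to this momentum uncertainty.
(a) Δp_min = 6.812 × 10^-26 kg·m/s
(b) Δv_min = 40.729 m/s
(c) λ_dB = 9.726 nm

Step-by-step:

(a) From the uncertainty principle:
Δp_min = ℏ/(2Δx) = (1.055e-34 J·s)/(2 × 7.740e-10 m) = 6.812e-26 kg·m/s

(b) The velocity uncertainty:
Δv = Δp/m = (6.812e-26 kg·m/s)/(1.673e-27 kg) = 4.073e+01 m/s = 40.729 m/s

(c) The de Broglie wavelength for this momentum:
λ = h/p = (6.626e-34 J·s)/(6.812e-26 kg·m/s) = 9.726e-09 m = 9.726 nm

Note: The de Broglie wavelength is comparable to the localization size, as expected from wave-particle duality.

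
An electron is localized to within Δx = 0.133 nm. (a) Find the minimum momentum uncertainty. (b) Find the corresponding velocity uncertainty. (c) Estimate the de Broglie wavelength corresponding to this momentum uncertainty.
(a) Δp_min = 3.965 × 10^-25 kg·m/s
(b) Δv_min = 435.217 km/s
(c) λ_dB = 1.671 nm

Step-by-step:

(a) From the uncertainty principle:
Δp_min = ℏ/(2Δx) = (1.055e-34 J·s)/(2 × 1.330e-10 m) = 3.965e-25 kg·m/s

(b) The velocity uncertainty:
Δv = Δp/m = (3.965e-25 kg·m/s)/(9.109e-31 kg) = 4.352e+05 m/s = 435.217 km/s

(c) The de Broglie wavelength for this momentum:
λ = h/p = (6.626e-34 J·s)/(3.965e-25 kg·m/s) = 1.671e-09 m = 1.671 nm

Note: The de Broglie wavelength is comparable to the localization size, as expected from wave-particle duality.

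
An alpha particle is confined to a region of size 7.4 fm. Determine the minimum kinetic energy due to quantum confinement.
23.846 keV

Using the uncertainty principle:

1. Position uncertainty: Δx ≈ 7.400e-15 m
2. Minimum momentum uncertainty: Δp = ℏ/(2Δx) = 7.125e-21 kg·m/s
3. Minimum kinetic energy:
   KE = (Δp)²/(2m) = (7.125e-21)²/(2 × 6.645e-27 kg)
   KE = 3.821e-15 J = 23.846 keV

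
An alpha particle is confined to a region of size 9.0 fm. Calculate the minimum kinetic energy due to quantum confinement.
16.121 keV

Using the uncertainty principle:

1. Position uncertainty: Δx ≈ 9.000e-15 m
2. Minimum momentum uncertainty: Δp = ℏ/(2Δx) = 5.859e-21 kg·m/s
3. Minimum kinetic energy:
   KE = (Δp)²/(2m) = (5.859e-21)²/(2 × 6.645e-27 kg)
   KE = 2.583e-15 J = 16.121 keV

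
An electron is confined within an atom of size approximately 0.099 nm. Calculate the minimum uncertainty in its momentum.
5.326 × 10^-25 kg·m/s

Using the Heisenberg uncertainty principle:
ΔxΔp ≥ ℏ/2

With Δx ≈ L = 9.900e-11 m (the confinement size):
Δp_min = ℏ/(2Δx)
Δp_min = (1.055e-34 J·s) / (2 × 9.900e-11 m)
Δp_min = 5.326e-25 kg·m/s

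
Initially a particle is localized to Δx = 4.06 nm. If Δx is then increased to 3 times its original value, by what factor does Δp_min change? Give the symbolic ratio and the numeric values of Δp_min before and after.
Original Δp_min = 1.299 × 10^-26 kg·m/s; new Δp'_min = 4.329 × 10^-27 kg·m/s; ratio Δp'_min/Δp_min = 1/3.

From the uncertainty principle ΔxΔp ≥ ℏ/2, the minimum momentum uncertainty is Δp_min = ℏ/(2Δx).

Original (Δx = 4.06 nm = 4.060e-09 m):
Δp_min = (1.055e-34 J·s)/(2 × 4.060e-09 m) = 1.299e-26 kg·m/s

When Δx → 3Δx:
Δp'_min = ℏ/(2 × 3Δx) = (1/3) × ℏ/(2Δx) = (1/3) × Δp_min
Δp'_min = 1/3 × 1.299e-26 kg·m/s = 4.329e-27 kg·m/s

Since Δp_min ∝ 1/Δx, when Δx is increased to 3 times its original value, Δp_min decreases to 1/3 of its original value.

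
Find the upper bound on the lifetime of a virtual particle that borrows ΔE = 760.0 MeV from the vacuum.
4.330 × 10^-25 s

Using the energy-time uncertainty principle:
ΔEΔt ≥ ℏ/2

For a virtual particle borrowing energy ΔE, the maximum lifetime is:
Δt_max = ℏ/(2ΔE)

Converting energy:
ΔE = 760.0 MeV = 1.218e-10 J

Δt_max = (1.055e-34 J·s) / (2 × 1.218e-10 J)
Δt_max = 4.330e-25 s = 4.330 × 10^-25 s

Virtual particles with higher borrowed energy exist for shorter times.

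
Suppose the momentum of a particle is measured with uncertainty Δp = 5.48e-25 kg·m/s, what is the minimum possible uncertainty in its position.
96.220 pm

Using the Heisenberg uncertainty principle:
ΔxΔp ≥ ℏ/2

The minimum uncertainty in position is:
Δx_min = ℏ/(2Δp)
Δx_min = (1.055e-34 J·s) / (2 × 5.480e-25 kg·m/s)
Δx_min = 9.622e-11 m = 96.220 pm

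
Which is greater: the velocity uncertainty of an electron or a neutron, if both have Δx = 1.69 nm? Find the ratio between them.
The electron has the larger minimum velocity uncertainty, by a ratio of 1838.7.

For both particles, Δp_min = ℏ/(2Δx) = 3.120e-26 kg·m/s (same for both).

The velocity uncertainty is Δv = Δp/m:
- electron: Δv = 3.120e-26 / 9.109e-31 = 3.425e+04 m/s = 34.251 km/s
- neutron: Δv = 3.120e-26 / 1.675e-27 = 1.863e+01 m/s = 18.628 m/s

Ratio: 3.425e+04 / 1.863e+01 = 1838.7

The lighter particle has larger velocity uncertainty because Δv ∝ 1/m.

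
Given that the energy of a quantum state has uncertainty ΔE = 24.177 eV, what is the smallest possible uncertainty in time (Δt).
13.612 as

Using the energy-time uncertainty principle:
ΔEΔt ≥ ℏ/2

The minimum uncertainty in time is:
Δt_min = ℏ/(2ΔE)
Δt_min = (1.055e-34 J·s) / (2 × 3.874e-18 J)
Δt_min = 1.361e-17 s = 13.612 as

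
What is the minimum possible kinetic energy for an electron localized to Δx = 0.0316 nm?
9.539 eV

Localizing a particle requires giving it sufficient momentum uncertainty:

1. From uncertainty principle: Δp ≥ ℏ/(2Δx)
   Δp_min = (1.055e-34 J·s) / (2 × 3.160e-11 m)
   Δp_min = 1.669e-24 kg·m/s

2. This momentum uncertainty corresponds to kinetic energy:
   KE ≈ (Δp)²/(2m) = (1.669e-24)²/(2 × 9.109e-31 kg)
   KE = 1.528e-18 J = 9.539 eV

Tighter localization requires more energy.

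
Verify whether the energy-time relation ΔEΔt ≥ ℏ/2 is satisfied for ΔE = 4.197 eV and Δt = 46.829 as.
No, it violates the uncertainty relation.

Calculate the product ΔEΔt:
ΔE = 4.197 eV = 6.724e-19 J
ΔEΔt = (6.724e-19 J) × (4.683e-17 s)
ΔEΔt = 3.149e-35 J·s

Compare to the minimum allowed value ℏ/2:
ℏ/2 = 5.273e-35 J·s

Since ΔEΔt = 3.149e-35 J·s < 5.273e-35 J·s = ℏ/2,
this violates the uncertainty relation.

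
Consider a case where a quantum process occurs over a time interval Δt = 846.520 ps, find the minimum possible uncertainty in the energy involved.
388.775 neV

Using the energy-time uncertainty principle:
ΔEΔt ≥ ℏ/2

The minimum uncertainty in energy is:
ΔE_min = ℏ/(2Δt)
ΔE_min = (1.055e-34 J·s) / (2 × 8.465e-10 s)
ΔE_min = 6.229e-26 J = 388.775 neV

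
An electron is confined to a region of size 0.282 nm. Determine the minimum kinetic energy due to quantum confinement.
119.775 meV

Using the uncertainty principle:

1. Position uncertainty: Δx ≈ 2.820e-10 m
2. Minimum momentum uncertainty: Δp = ℏ/(2Δx) = 1.870e-25 kg·m/s
3. Minimum kinetic energy:
   KE = (Δp)²/(2m) = (1.870e-25)²/(2 × 9.109e-31 kg)
   KE = 1.919e-20 J = 119.775 meV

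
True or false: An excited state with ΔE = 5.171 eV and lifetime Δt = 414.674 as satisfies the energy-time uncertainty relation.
Yes, it satisfies the uncertainty relation.

Calculate the product ΔEΔt:
ΔE = 5.171 eV = 8.285e-19 J
ΔEΔt = (8.285e-19 J) × (4.147e-16 s)
ΔEΔt = 3.436e-34 J·s

Compare to the minimum allowed value ℏ/2:
ℏ/2 = 5.273e-35 J·s

Since ΔEΔt = 3.436e-34 J·s ≥ 5.273e-35 J·s = ℏ/2,
this satisfies the uncertainty relation.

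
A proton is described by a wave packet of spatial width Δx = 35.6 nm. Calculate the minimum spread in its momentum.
1.481 × 10^-27 kg·m/s

For a wave packet, the spatial width Δx and momentum spread Δp are related by the uncertainty principle:
ΔxΔp ≥ ℏ/2

The minimum momentum spread is:
Δp_min = ℏ/(2Δx)
Δp_min = (1.055e-34 J·s) / (2 × 3.560e-08 m)
Δp_min = 1.481e-27 kg·m/s

A wave packet cannot have both a well-defined position and well-defined momentum.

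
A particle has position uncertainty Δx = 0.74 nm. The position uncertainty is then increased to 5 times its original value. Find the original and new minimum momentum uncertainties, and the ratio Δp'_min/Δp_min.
Original Δp_min = 7.125 × 10^-26 kg·m/s; new Δp'_min = 1.425 × 10^-26 kg·m/s; ratio Δp'_min/Δp_min = 1/5.

From the uncertainty principle ΔxΔp ≥ ℏ/2, the minimum momentum uncertainty is Δp_min = ℏ/(2Δx).

Original (Δx = 0.74 nm = 7.400e-10 m):
Δp_min = (1.055e-34 J·s)/(2 × 7.400e-10 m) = 7.125e-26 kg·m/s

When Δx → 5Δx:
Δp'_min = ℏ/(2 × 5Δx) = (1/5) × ℏ/(2Δx) = (1/5) × Δp_min
Δp'_min = 1/5 × 7.125e-26 kg·m/s = 1.425e-26 kg·m/s

Since Δp_min ∝ 1/Δx, when Δx is increased to 5 times its original value, Δp_min decreases to 1/5 of its original value.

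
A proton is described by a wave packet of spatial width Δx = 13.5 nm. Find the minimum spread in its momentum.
3.906 × 10^-27 kg·m/s

For a wave packet, the spatial width Δx and momentum spread Δp are related by the uncertainty principle:
ΔxΔp ≥ ℏ/2

The minimum momentum spread is:
Δp_min = ℏ/(2Δx)
Δp_min = (1.055e-34 J·s) / (2 × 1.350e-08 m)
Δp_min = 3.906e-27 kg·m/s

A wave packet cannot have both a well-defined position and well-defined momentum.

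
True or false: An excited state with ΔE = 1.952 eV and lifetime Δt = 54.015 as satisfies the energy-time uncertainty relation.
No, it violates the uncertainty relation.

Calculate the product ΔEΔt:
ΔE = 1.952 eV = 3.127e-19 J
ΔEΔt = (3.127e-19 J) × (5.402e-17 s)
ΔEΔt = 1.689e-35 J·s

Compare to the minimum allowed value ℏ/2:
ℏ/2 = 5.273e-35 J·s

Since ΔEΔt = 1.689e-35 J·s < 5.273e-35 J·s = ℏ/2,
this violates the uncertainty relation.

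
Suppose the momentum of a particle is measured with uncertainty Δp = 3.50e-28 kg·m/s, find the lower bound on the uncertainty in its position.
150.653 nm

Using the Heisenberg uncertainty principle:
ΔxΔp ≥ ℏ/2

The minimum uncertainty in position is:
Δx_min = ℏ/(2Δp)
Δx_min = (1.055e-34 J·s) / (2 × 3.500e-28 kg·m/s)
Δx_min = 1.507e-07 m = 150.653 nm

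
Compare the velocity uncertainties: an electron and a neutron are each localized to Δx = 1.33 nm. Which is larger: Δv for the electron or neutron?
The electron has the larger minimum velocity uncertainty, by a ratio of 1838.7.

For both particles, Δp_min = ℏ/(2Δx) = 3.965e-26 kg·m/s (same for both).

The velocity uncertainty is Δv = Δp/m:
- electron: Δv = 3.965e-26 / 9.109e-31 = 4.352e+04 m/s = 43.522 km/s
- neutron: Δv = 3.965e-26 / 1.675e-27 = 2.367e+01 m/s = 23.670 m/s

Ratio: 4.352e+04 / 2.367e+01 = 1838.7

The lighter particle has larger velocity uncertainty because Δv ∝ 1/m.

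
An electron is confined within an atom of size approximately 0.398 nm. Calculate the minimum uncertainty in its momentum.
1.325 × 10^-25 kg·m/s

Using the Heisenberg uncertainty principle:
ΔxΔp ≥ ℏ/2

With Δx ≈ L = 3.980e-10 m (the confinement size):
Δp_min = ℏ/(2Δx)
Δp_min = (1.055e-34 J·s) / (2 × 3.980e-10 m)
Δp_min = 1.325e-25 kg·m/s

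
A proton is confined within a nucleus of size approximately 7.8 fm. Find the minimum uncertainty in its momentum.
6.760 × 10^-21 kg·m/s

Using the Heisenberg uncertainty principle:
ΔxΔp ≥ ℏ/2

With Δx ≈ L = 7.800e-15 m (the confinement size):
Δp_min = ℏ/(2Δx)
Δp_min = (1.055e-34 J·s) / (2 × 7.800e-15 m)
Δp_min = 6.760e-21 kg·m/s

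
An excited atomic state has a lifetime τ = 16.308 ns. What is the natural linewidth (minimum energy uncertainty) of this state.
20.181 neV

Using the energy-time uncertainty principle:
ΔEΔt ≥ ℏ/2

The lifetime τ represents the time uncertainty Δt.
The natural linewidth (minimum energy uncertainty) is:

ΔE = ℏ/(2τ)
ΔE = (1.055e-34 J·s) / (2 × 1.631e-08 s)
ΔE = 3.233e-27 J = 20.181 neV

This natural linewidth limits the precision of spectroscopic measurements.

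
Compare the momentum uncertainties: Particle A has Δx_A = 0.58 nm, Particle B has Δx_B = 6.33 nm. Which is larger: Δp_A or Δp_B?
Particle A has the larger minimum momentum uncertainty, by a factor of 10.91.

For each particle, the minimum momentum uncertainty is Δp_min = ℏ/(2Δx):

Particle A: Δp_A = ℏ/(2×5.800e-10 m) = 9.091e-26 kg·m/s
Particle B: Δp_B = ℏ/(2×6.330e-09 m) = 8.330e-27 kg·m/s

Ratio: Δp_A/Δp_B = 10.91

Since Δp_min ∝ 1/Δx, the particle with smaller position uncertainty (A) has larger momentum uncertainty.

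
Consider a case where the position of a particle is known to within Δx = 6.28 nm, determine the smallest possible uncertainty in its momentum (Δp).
8.396 × 10^-27 kg·m/s

Using the Heisenberg uncertainty principle:
ΔxΔp ≥ ℏ/2

The minimum uncertainty in momentum is:
Δp_min = ℏ/(2Δx)
Δp_min = (1.055e-34 J·s) / (2 × 6.280e-09 m)
Δp_min = 8.396e-27 kg·m/s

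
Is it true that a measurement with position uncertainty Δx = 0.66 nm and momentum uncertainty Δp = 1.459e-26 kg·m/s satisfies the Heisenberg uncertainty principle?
No, it violates the uncertainty principle (impossible measurement).

Calculate the product ΔxΔp:
ΔxΔp = (6.600e-10 m) × (1.459e-26 kg·m/s)
ΔxΔp = 9.629e-36 J·s

Compare to the minimum allowed value ℏ/2:
ℏ/2 = 5.273e-35 J·s

Since ΔxΔp = 9.629e-36 J·s < 5.273e-35 J·s = ℏ/2,
the measurement violates the uncertainty principle.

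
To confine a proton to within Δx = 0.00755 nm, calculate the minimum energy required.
91.004 meV

Localizing a particle requires giving it sufficient momentum uncertainty:

1. From uncertainty principle: Δp ≥ ℏ/(2Δx)
   Δp_min = (1.055e-34 J·s) / (2 × 7.550e-12 m)
   Δp_min = 6.984e-24 kg·m/s

2. This momentum uncertainty corresponds to kinetic energy:
   KE ≈ (Δp)²/(2m) = (6.984e-24)²/(2 × 1.673e-27 kg)
   KE = 1.458e-20 J = 91.004 meV

Tighter localization requires more energy.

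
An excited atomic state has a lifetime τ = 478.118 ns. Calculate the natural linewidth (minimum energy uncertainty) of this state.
688.336 peV

Using the energy-time uncertainty principle:
ΔEΔt ≥ ℏ/2

The lifetime τ represents the time uncertainty Δt.
The natural linewidth (minimum energy uncertainty) is:

ΔE = ℏ/(2τ)
ΔE = (1.055e-34 J·s) / (2 × 4.781e-07 s)
ΔE = 1.103e-28 J = 688.336 peV

This natural linewidth limits the precision of spectroscopic measurements.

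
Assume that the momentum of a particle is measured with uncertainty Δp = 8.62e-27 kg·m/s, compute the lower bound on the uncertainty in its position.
6.117 nm

Using the Heisenberg uncertainty principle:
ΔxΔp ≥ ℏ/2

The minimum uncertainty in position is:
Δx_min = ℏ/(2Δp)
Δx_min = (1.055e-34 J·s) / (2 × 8.620e-27 kg·m/s)
Δx_min = 6.117e-09 m = 6.117 nm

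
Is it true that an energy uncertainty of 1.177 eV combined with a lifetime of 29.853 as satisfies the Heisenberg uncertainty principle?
No, it violates the uncertainty relation.

Calculate the product ΔEΔt:
ΔE = 1.177 eV = 1.886e-19 J
ΔEΔt = (1.886e-19 J) × (2.985e-17 s)
ΔEΔt = 5.630e-36 J·s

Compare to the minimum allowed value ℏ/2:
ℏ/2 = 5.273e-35 J·s

Since ΔEΔt = 5.630e-36 J·s < 5.273e-35 J·s = ℏ/2,
this violates the uncertainty relation.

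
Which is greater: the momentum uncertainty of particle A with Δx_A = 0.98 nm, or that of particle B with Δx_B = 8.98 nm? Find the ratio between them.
Particle A has the larger minimum momentum uncertainty, by a factor of 9.16.

For each particle, the minimum momentum uncertainty is Δp_min = ℏ/(2Δx):

Particle A: Δp_A = ℏ/(2×9.800e-10 m) = 5.380e-26 kg·m/s
Particle B: Δp_B = ℏ/(2×8.980e-09 m) = 5.872e-27 kg·m/s

Ratio: Δp_A/Δp_B = 9.16

Since Δp_min ∝ 1/Δx, the particle with smaller position uncertainty (A) has larger momentum uncertainty.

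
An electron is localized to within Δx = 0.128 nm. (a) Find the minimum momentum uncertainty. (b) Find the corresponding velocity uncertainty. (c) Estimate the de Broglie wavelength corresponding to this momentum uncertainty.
(a) Δp_min = 4.119 × 10^-25 kg·m/s
(b) Δv_min = 452.217 km/s
(c) λ_dB = 1.608 nm

Step-by-step:

(a) From the uncertainty principle:
Δp_min = ℏ/(2Δx) = (1.055e-34 J·s)/(2 × 1.280e-10 m) = 4.119e-25 kg·m/s

(b) The velocity uncertainty:
Δv = Δp/m = (4.119e-25 kg·m/s)/(9.109e-31 kg) = 4.522e+05 m/s = 452.217 km/s

(c) The de Broglie wavelength for this momentum:
λ = h/p = (6.626e-34 J·s)/(4.119e-25 kg·m/s) = 1.608e-09 m = 1.608 nm

Note: The de Broglie wavelength is comparable to the localization size, as expected from wave-particle duality.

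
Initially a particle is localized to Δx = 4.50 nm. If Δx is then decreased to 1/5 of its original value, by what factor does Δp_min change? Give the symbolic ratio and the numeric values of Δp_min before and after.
Original Δp_min = 1.172 × 10^-26 kg·m/s; new Δp'_min = 5.859 × 10^-26 kg·m/s; ratio Δp'_min/Δp_min = 5.

From the uncertainty principle ΔxΔp ≥ ℏ/2, the minimum momentum uncertainty is Δp_min = ℏ/(2Δx).

Original (Δx = 4.50 nm = 4.500e-09 m):
Δp_min = (1.055e-34 J·s)/(2 × 4.500e-09 m) = 1.172e-26 kg·m/s

When Δx → (1/5)Δx:
Δp'_min = ℏ/(2 × (1/5)Δx) = 5 × ℏ/(2Δx) = 5 × Δp_min
Δp'_min = 5 × 1.172e-26 kg·m/s = 5.859e-26 kg·m/s

Since Δp_min ∝ 1/Δx, when Δx is decreased to 1/5 of its original value, Δp_min increases to 5 times its original value.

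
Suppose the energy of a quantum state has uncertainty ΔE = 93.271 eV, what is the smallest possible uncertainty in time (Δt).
3.528 as

Using the energy-time uncertainty principle:
ΔEΔt ≥ ℏ/2

The minimum uncertainty in time is:
Δt_min = ℏ/(2ΔE)
Δt_min = (1.055e-34 J·s) / (2 × 1.494e-17 J)
Δt_min = 3.528e-18 s = 3.528 as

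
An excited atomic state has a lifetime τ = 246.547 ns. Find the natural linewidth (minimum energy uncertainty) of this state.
1.335 neV

Using the energy-time uncertainty principle:
ΔEΔt ≥ ℏ/2

The lifetime τ represents the time uncertainty Δt.
The natural linewidth (minimum energy uncertainty) is:

ΔE = ℏ/(2τ)
ΔE = (1.055e-34 J·s) / (2 × 2.465e-07 s)
ΔE = 2.139e-28 J = 1.335 neV

This natural linewidth limits the precision of spectroscopic measurements.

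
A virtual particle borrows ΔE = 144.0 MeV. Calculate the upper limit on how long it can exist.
2.285 ys

Using the energy-time uncertainty principle:
ΔEΔt ≥ ℏ/2

For a virtual particle borrowing energy ΔE, the maximum lifetime is:
Δt_max = ℏ/(2ΔE)

Converting energy:
ΔE = 144.0 MeV = 2.307e-11 J

Δt_max = (1.055e-34 J·s) / (2 × 2.307e-11 J)
Δt_max = 2.285e-24 s = 2.285 ys

Virtual particles with higher borrowed energy exist for shorter times.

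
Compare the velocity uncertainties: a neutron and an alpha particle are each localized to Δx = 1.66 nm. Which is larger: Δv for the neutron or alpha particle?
The neutron has the larger minimum velocity uncertainty, by a ratio of 4.0.

For both particles, Δp_min = ℏ/(2Δx) = 3.176e-26 kg·m/s (same for both).

The velocity uncertainty is Δv = Δp/m:
- neutron: Δv = 3.176e-26 / 1.675e-27 = 1.896e+01 m/s = 18.965 m/s
- alpha particle: Δv = 3.176e-26 / 6.645e-27 = 4.780e+00 m/s = 4.780 m/s

Ratio: 1.896e+01 / 4.780e+00 = 4.0

The lighter particle has larger velocity uncertainty because Δv ∝ 1/m.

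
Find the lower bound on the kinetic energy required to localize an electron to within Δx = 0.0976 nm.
999.916 meV

Localizing a particle requires giving it sufficient momentum uncertainty:

1. From uncertainty principle: Δp ≥ ℏ/(2Δx)
   Δp_min = (1.055e-34 J·s) / (2 × 9.760e-11 m)
   Δp_min = 5.403e-25 kg·m/s

2. This momentum uncertainty corresponds to kinetic energy:
   KE ≈ (Δp)²/(2m) = (5.403e-25)²/(2 × 9.109e-31 kg)
   KE = 1.602e-19 J = 999.916 meV

Tighter localization requires more energy.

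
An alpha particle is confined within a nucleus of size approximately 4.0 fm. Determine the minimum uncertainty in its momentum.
1.318 × 10^-20 kg·m/s

Using the Heisenberg uncertainty principle:
ΔxΔp ≥ ℏ/2

With Δx ≈ L = 4.000e-15 m (the confinement size):
Δp_min = ℏ/(2Δx)
Δp_min = (1.055e-34 J·s) / (2 × 4.000e-15 m)
Δp_min = 1.318e-20 kg·m/s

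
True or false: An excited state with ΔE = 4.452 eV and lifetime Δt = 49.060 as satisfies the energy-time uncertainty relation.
No, it violates the uncertainty relation.

Calculate the product ΔEΔt:
ΔE = 4.452 eV = 7.133e-19 J
ΔEΔt = (7.133e-19 J) × (4.906e-17 s)
ΔEΔt = 3.499e-35 J·s

Compare to the minimum allowed value ℏ/2:
ℏ/2 = 5.273e-35 J·s

Since ΔEΔt = 3.499e-35 J·s < 5.273e-35 J·s = ℏ/2,
this violates the uncertainty relation.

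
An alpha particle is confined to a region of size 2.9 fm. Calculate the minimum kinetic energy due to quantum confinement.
155.268 keV

Using the uncertainty principle:

1. Position uncertainty: Δx ≈ 2.900e-15 m
2. Minimum momentum uncertainty: Δp = ℏ/(2Δx) = 1.818e-20 kg·m/s
3. Minimum kinetic energy:
   KE = (Δp)²/(2m) = (1.818e-20)²/(2 × 6.645e-27 kg)
   KE = 2.488e-14 J = 155.268 keV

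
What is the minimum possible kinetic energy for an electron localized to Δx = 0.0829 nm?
1.386 eV

Localizing a particle requires giving it sufficient momentum uncertainty:

1. From uncertainty principle: Δp ≥ ℏ/(2Δx)
   Δp_min = (1.055e-34 J·s) / (2 × 8.290e-11 m)
   Δp_min = 6.361e-25 kg·m/s

2. This momentum uncertainty corresponds to kinetic energy:
   KE ≈ (Δp)²/(2m) = (6.361e-25)²/(2 × 9.109e-31 kg)
   KE = 2.221e-19 J = 1.386 eV

Tighter localization requires more energy.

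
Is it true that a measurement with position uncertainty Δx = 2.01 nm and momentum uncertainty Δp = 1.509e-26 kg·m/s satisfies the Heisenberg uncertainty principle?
No, it violates the uncertainty principle (impossible measurement).

Calculate the product ΔxΔp:
ΔxΔp = (2.010e-09 m) × (1.509e-26 kg·m/s)
ΔxΔp = 3.033e-35 J·s

Compare to the minimum allowed value ℏ/2:
ℏ/2 = 5.273e-35 J·s

Since ΔxΔp = 3.033e-35 J·s < 5.273e-35 J·s = ℏ/2,
the measurement violates the uncertainty principle.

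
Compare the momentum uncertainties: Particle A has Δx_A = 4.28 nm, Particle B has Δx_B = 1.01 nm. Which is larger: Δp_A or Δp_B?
Particle B has the larger minimum momentum uncertainty, by a factor of 4.24.

For each particle, the minimum momentum uncertainty is Δp_min = ℏ/(2Δx):

Particle A: Δp_A = ℏ/(2×4.280e-09 m) = 1.232e-26 kg·m/s
Particle B: Δp_B = ℏ/(2×1.010e-09 m) = 5.221e-26 kg·m/s

Ratio: Δp_B/Δp_A = 4.24

Since Δp_min ∝ 1/Δx, the particle with smaller position uncertainty (B) has larger momentum uncertainty.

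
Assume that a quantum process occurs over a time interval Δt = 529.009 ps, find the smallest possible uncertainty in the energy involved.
622.118 neV

Using the energy-time uncertainty principle:
ΔEΔt ≥ ℏ/2

The minimum uncertainty in energy is:
ΔE_min = ℏ/(2Δt)
ΔE_min = (1.055e-34 J·s) / (2 × 5.290e-10 s)
ΔE_min = 9.967e-26 J = 622.118 neV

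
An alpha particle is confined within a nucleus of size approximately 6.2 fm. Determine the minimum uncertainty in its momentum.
8.505 × 10^-21 kg·m/s

Using the Heisenberg uncertainty principle:
ΔxΔp ≥ ℏ/2

With Δx ≈ L = 6.200e-15 m (the confinement size):
Δp_min = ℏ/(2Δx)
Δp_min = (1.055e-34 J·s) / (2 × 6.200e-15 m)
Δp_min = 8.505e-21 kg·m/s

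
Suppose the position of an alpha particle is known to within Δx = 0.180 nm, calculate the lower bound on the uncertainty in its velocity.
44.086 m/s

Using the Heisenberg uncertainty principle and Δp = mΔv:
ΔxΔp ≥ ℏ/2
Δx(mΔv) ≥ ℏ/2

The minimum uncertainty in velocity is:
Δv_min = ℏ/(2mΔx)
Δv_min = (1.055e-34 J·s) / (2 × 6.645e-27 kg × 1.800e-10 m)
Δv_min = 4.409e+01 m/s = 44.086 m/s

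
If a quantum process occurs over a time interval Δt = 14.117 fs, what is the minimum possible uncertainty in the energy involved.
23.313 meV

Using the energy-time uncertainty principle:
ΔEΔt ≥ ℏ/2

The minimum uncertainty in energy is:
ΔE_min = ℏ/(2Δt)
ΔE_min = (1.055e-34 J·s) / (2 × 1.412e-14 s)
ΔE_min = 3.735e-21 J = 23.313 meV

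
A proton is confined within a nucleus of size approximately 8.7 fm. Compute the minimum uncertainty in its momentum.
6.061 × 10^-21 kg·m/s

Using the Heisenberg uncertainty principle:
ΔxΔp ≥ ℏ/2

With Δx ≈ L = 8.700e-15 m (the confinement size):
Δp_min = ℏ/(2Δx)
Δp_min = (1.055e-34 J·s) / (2 × 8.700e-15 m)
Δp_min = 6.061e-21 kg·m/s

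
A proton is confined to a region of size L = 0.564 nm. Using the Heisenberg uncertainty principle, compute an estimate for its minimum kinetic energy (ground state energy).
16.308 μeV

Using the uncertainty principle to estimate ground state energy:

1. The position uncertainty is approximately the confinement size:
   Δx ≈ L = 5.640e-10 m

2. From ΔxΔp ≥ ℏ/2, the minimum momentum uncertainty is:
   Δp ≈ ℏ/(2L) = 9.349e-26 kg·m/s

3. The kinetic energy is approximately:
   KE ≈ (Δp)²/(2m) = (9.349e-26)²/(2 × 1.673e-27 kg)
   KE ≈ 2.613e-24 J = 16.308 μeV

This is an order-of-magnitude estimate of the ground state energy.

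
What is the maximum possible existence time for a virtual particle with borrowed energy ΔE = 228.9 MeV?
1.438 ys

Using the energy-time uncertainty principle:
ΔEΔt ≥ ℏ/2

For a virtual particle borrowing energy ΔE, the maximum lifetime is:
Δt_max = ℏ/(2ΔE)

Converting energy:
ΔE = 228.9 MeV = 3.667e-11 J

Δt_max = (1.055e-34 J·s) / (2 × 3.667e-11 J)
Δt_max = 1.438e-24 s = 1.438 ys

Virtual particles with higher borrowed energy exist for shorter times.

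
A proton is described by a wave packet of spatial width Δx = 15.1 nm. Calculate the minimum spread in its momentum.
3.492 × 10^-27 kg·m/s

For a wave packet, the spatial width Δx and momentum spread Δp are related by the uncertainty principle:
ΔxΔp ≥ ℏ/2

The minimum momentum spread is:
Δp_min = ℏ/(2Δx)
Δp_min = (1.055e-34 J·s) / (2 × 1.510e-08 m)
Δp_min = 3.492e-27 kg·m/s

A wave packet cannot have both a well-defined position and well-defined momentum.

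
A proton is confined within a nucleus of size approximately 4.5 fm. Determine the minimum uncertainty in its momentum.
1.172 × 10^-20 kg·m/s

Using the Heisenberg uncertainty principle:
ΔxΔp ≥ ℏ/2

With Δx ≈ L = 4.500e-15 m (the confinement size):
Δp_min = ℏ/(2Δx)
Δp_min = (1.055e-34 J·s) / (2 × 4.500e-15 m)
Δp_min = 1.172e-20 kg·m/s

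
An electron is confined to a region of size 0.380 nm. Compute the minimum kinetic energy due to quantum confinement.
65.962 meV

Using the uncertainty principle:

1. Position uncertainty: Δx ≈ 3.800e-10 m
2. Minimum momentum uncertainty: Δp = ℏ/(2Δx) = 1.388e-25 kg·m/s
3. Minimum kinetic energy:
   KE = (Δp)²/(2m) = (1.388e-25)²/(2 × 9.109e-31 kg)
   KE = 1.057e-20 J = 65.962 meV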